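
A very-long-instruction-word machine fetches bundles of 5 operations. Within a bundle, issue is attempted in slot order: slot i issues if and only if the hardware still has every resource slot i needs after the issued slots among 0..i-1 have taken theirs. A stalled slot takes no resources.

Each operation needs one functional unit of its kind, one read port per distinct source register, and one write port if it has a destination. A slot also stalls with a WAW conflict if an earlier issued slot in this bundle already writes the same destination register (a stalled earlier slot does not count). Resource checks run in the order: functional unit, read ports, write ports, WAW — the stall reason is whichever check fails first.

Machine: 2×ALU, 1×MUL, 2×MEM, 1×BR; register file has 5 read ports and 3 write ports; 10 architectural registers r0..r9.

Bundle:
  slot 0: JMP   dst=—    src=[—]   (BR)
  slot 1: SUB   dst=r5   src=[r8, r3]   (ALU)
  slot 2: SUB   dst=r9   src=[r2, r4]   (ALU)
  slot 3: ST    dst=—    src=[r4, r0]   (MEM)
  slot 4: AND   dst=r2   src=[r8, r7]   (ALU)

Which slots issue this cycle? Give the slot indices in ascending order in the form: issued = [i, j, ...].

issued = [0, 1, 2]

slot 0 (BR): ISSUE — free A2,Mu1,Ld2,B0 rp5 wp3
slot 1 (ALU): ISSUE — free A1,Mu1,Ld2,B0 rp3 wp2
slot 2 (ALU): ISSUE — free A0,Mu1,Ld2,B0 rp1 wp1
slot 3 (MEM): stall RD_PORT — free A0,Mu1,Ld2,B0 rp1 wp1
slot 4 (ALU): stall FU — free A0,Mu1,Ld2,B0 rp1 wp1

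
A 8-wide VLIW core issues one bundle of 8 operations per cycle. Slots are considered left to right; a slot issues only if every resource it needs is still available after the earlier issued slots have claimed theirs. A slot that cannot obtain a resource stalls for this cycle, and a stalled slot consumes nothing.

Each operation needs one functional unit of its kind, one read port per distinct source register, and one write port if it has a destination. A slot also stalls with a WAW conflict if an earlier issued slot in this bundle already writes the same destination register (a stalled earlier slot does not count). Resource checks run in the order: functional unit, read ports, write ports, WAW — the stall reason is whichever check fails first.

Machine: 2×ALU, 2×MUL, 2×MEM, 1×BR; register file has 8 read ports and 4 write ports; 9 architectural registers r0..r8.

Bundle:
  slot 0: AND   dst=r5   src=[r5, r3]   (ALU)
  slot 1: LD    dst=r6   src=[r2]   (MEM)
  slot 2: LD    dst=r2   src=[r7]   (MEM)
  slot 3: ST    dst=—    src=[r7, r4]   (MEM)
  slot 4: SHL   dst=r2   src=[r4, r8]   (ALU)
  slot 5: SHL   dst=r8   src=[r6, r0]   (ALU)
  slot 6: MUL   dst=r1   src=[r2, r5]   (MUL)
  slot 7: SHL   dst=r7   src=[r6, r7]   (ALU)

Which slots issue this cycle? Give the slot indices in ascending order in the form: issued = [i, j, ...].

#0 ALU src=r5,r3 dispatched  <A:1 Mu:2 Ld:2 B:1 rd:6 wr:3>
#1 MEM src=r2 dispatched  <A:1 Mu:2 Ld:1 B:1 rd:5 wr:2>
#2 MEM src=r7 dispatched  <A:1 Mu:2 Ld:0 B:1 rd:4 wr:1>
#3 MEM src=r7,r4 held:FU  <A:1 Mu:2 Ld:0 B:1 rd:4 wr:1>
#4 ALU src=r4,r8 held:WAW  <A:1 Mu:2 Ld:0 B:1 rd:4 wr:1>
#5 ALU src=r6,r0 dispatched  <A:0 Mu:2 Ld:0 B:1 rd:2 wr:0>
#6 MUL src=r2,r5 held:WR_PORT  <A:0 Mu:2 Ld:0 B:1 rd:2 wr:0>
#7 ALU src=r6,r7 held:FU  <A:0 Mu:2 Ld:0 B:1 rd:2 wr:0>

issued = [0, 1, 2, 5]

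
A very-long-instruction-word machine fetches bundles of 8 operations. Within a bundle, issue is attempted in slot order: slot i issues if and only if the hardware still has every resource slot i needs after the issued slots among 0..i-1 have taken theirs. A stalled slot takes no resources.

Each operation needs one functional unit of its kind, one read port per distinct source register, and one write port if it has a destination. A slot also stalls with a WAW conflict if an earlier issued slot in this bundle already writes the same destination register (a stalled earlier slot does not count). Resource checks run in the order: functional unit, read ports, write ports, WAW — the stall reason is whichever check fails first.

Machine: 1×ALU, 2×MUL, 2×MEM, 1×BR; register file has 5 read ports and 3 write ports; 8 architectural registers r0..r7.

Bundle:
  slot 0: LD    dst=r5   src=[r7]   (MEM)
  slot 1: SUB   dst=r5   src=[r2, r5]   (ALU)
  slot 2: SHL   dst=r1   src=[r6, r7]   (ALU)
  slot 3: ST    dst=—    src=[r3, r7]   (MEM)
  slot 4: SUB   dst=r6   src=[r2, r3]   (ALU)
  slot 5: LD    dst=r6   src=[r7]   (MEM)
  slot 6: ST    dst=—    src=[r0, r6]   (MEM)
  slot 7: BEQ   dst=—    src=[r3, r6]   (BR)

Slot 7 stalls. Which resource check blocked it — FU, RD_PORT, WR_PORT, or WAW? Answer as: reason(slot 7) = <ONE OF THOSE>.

#0 MEM src=r7 dispatched  <A:1 Mu:2 Ld:1 B:1 rd:4 wr:2>
#1 ALU src=r2,r5 held:WAW  <A:1 Mu:2 Ld:1 B:1 rd:4 wr:2>
#2 ALU src=r6,r7 dispatched  <A:0 Mu:2 Ld:1 B:1 rd:2 wr:1>
#3 MEM src=r3,r7 dispatched  <A:0 Mu:2 Ld:0 B:1 rd:0 wr:1>
#4 ALU src=r2,r3 held:FU  <A:0 Mu:2 Ld:0 B:1 rd:0 wr:1>
#5 MEM src=r7 held:FU  <A:0 Mu:2 Ld:0 B:1 rd:0 wr:1>
#6 MEM src=r0,r6 held:FU  <A:0 Mu:2 Ld:0 B:1 rd:0 wr:1>
#7 BR src=r3,r6 held:RD_PORT  <A:0 Mu:2 Ld:0 B:1 rd:0 wr:1>

reason(slot 7) = RD_PORT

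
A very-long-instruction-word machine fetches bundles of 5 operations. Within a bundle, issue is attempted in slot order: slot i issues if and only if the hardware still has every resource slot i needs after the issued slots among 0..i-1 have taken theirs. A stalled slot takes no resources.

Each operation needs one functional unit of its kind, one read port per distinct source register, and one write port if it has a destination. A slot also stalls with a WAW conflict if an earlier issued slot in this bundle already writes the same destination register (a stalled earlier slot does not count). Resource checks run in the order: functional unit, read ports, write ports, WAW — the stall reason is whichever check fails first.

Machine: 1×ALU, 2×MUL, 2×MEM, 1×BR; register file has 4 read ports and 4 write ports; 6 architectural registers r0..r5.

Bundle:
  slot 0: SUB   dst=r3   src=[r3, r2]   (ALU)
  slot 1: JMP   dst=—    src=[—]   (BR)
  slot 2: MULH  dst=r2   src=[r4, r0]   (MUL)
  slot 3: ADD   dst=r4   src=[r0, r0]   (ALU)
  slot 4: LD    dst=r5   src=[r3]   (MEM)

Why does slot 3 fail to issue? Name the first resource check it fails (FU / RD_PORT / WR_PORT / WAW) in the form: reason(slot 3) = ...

reason(slot 3) = FU

  0. ALU→r3 ⇒ go  {0A/2Mu/2Ld/1B | 2r 3w}
  1. BR ⇒ go  {0A/2Mu/2Ld/0B | 2r 3w}
  2. MUL→r2 ⇒ go  {0A/1Mu/2Ld/0B | 0r 2w}
  3. ALU→r4 ⇒ no(FU)  {0A/1Mu/2Ld/0B | 0r 2w}
  4. MEM→r5 ⇒ no(RD_PORT)  {0A/1Mu/2Ld/0B | 0r 2w}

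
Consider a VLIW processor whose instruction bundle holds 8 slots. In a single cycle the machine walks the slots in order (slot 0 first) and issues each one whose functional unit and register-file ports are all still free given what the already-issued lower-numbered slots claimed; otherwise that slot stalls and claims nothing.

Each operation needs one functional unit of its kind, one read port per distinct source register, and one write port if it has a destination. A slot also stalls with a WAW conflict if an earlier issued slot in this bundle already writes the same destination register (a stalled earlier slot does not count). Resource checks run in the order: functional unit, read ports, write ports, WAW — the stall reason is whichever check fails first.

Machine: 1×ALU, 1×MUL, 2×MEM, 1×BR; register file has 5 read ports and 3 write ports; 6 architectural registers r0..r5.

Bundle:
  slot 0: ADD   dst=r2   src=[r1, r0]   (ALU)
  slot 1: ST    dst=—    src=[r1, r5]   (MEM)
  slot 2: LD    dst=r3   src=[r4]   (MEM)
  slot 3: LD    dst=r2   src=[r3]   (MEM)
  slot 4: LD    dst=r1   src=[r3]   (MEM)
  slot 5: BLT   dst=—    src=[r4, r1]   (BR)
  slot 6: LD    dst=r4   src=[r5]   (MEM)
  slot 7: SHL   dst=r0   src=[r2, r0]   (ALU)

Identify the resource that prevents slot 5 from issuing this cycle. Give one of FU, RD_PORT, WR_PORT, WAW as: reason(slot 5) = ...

reason(slot 5) = RD_PORT

[0] ALU needs rd=2 wr=1: ok; after: ALU=0 MUL=1 MEM=2 BR=1, R=3, W=2
[1] MEM needs rd=2 wr=0: ok; after: ALU=0 MUL=1 MEM=1 BR=1, R=1, W=2
[2] MEM needs rd=1 wr=1: ok; after: ALU=0 MUL=1 MEM=0 BR=1, R=0, W=1
[3] MEM needs rd=1 wr=1: FU; after: ALU=0 MUL=1 MEM=0 BR=1, R=0, W=1
[4] MEM needs rd=1 wr=1: FU; after: ALU=0 MUL=1 MEM=0 BR=1, R=0, W=1
[5] BR needs rd=2 wr=0: RD_PORT; after: ALU=0 MUL=1 MEM=0 BR=1, R=0, W=1
[6] MEM needs rd=1 wr=1: FU; after: ALU=0 MUL=1 MEM=0 BR=1, R=0, W=1
[7] ALU needs rd=2 wr=1: FU; after: ALU=0 MUL=1 MEM=0 BR=1, R=0, W=1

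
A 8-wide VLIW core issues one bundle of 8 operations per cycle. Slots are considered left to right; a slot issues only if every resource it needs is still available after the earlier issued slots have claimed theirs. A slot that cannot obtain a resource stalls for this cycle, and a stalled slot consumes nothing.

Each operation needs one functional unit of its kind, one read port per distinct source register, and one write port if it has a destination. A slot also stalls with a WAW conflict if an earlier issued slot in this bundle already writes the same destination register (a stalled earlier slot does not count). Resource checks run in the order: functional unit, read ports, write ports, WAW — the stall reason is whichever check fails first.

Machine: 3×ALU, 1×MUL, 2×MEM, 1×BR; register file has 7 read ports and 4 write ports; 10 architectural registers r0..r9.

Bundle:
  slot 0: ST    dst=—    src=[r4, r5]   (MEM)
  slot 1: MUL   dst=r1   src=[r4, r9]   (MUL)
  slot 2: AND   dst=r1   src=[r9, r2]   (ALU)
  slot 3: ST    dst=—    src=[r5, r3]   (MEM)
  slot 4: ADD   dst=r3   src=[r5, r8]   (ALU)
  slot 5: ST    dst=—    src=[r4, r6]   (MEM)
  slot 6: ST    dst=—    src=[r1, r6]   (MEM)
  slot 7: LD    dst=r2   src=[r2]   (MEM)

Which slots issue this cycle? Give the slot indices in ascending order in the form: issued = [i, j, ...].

issued = [0, 1, 3]

#0 MEM src=r4,r5 dispatched  <A:3 Mu:1 Ld:1 B:1 rd:5 wr:4>
#1 MUL src=r4,r9 dispatched  <A:3 Mu:0 Ld:1 B:1 rd:3 wr:3>
#2 ALU src=r9,r2 held:WAW  <A:3 Mu:0 Ld:1 B:1 rd:3 wr:3>
#3 MEM src=r5,r3 dispatched  <A:3 Mu:0 Ld:0 B:1 rd:1 wr:3>
#4 ALU src=r5,r8 held:RD_PORT  <A:3 Mu:0 Ld:0 B:1 rd:1 wr:3>
#5 MEM src=r4,r6 held:FU  <A:3 Mu:0 Ld:0 B:1 rd:1 wr:3>
#6 MEM src=r1,r6 held:FU  <A:3 Mu:0 Ld:0 B:1 rd:1 wr:3>
#7 MEM src=r2 held:FU  <A:3 Mu:0 Ld:0 B:1 rd:1 wr:3>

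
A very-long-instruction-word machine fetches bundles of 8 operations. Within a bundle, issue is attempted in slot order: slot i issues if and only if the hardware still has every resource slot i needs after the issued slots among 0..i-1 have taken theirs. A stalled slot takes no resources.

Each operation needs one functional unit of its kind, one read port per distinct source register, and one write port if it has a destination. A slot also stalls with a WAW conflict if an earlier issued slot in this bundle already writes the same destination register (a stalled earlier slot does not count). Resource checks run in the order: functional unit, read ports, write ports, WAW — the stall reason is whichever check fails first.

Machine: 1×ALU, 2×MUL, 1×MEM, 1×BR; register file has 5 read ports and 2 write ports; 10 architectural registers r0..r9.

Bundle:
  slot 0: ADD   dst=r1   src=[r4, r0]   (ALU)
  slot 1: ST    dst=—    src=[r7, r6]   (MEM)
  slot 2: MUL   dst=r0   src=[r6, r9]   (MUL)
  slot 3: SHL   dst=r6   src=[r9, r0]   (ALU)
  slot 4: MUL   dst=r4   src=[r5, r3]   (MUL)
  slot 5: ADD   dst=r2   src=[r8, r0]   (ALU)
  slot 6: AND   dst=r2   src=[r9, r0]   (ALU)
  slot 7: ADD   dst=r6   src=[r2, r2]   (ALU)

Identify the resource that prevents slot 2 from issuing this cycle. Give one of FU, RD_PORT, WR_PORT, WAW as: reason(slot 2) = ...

(0) want 1×ALU +2rd +1wr — yes → AL0|MU2|ME1|BR1|rd3|wr1
(1) want 1×MEM +2rd +0wr — yes → AL0|MU2|ME0|BR1|rd1|wr1
(2) want 1×MUL +2rd +1wr — RD_PORT → AL0|MU2|ME0|BR1|rd1|wr1
(3) want 1×ALU +2rd +1wr — FU → AL0|MU2|ME0|BR1|rd1|wr1
(4) want 1×MUL +2rd +1wr — RD_PORT → AL0|MU2|ME0|BR1|rd1|wr1
(5) want 1×ALU +2rd +1wr — FU → AL0|MU2|ME0|BR1|rd1|wr1
(6) want 1×ALU +2rd +1wr — FU → AL0|MU2|ME0|BR1|rd1|wr1
(7) want 1×ALU +1rd +1wr — FU → AL0|MU2|ME0|BR1|rd1|wr1

reason(slot 2) = RD_PORT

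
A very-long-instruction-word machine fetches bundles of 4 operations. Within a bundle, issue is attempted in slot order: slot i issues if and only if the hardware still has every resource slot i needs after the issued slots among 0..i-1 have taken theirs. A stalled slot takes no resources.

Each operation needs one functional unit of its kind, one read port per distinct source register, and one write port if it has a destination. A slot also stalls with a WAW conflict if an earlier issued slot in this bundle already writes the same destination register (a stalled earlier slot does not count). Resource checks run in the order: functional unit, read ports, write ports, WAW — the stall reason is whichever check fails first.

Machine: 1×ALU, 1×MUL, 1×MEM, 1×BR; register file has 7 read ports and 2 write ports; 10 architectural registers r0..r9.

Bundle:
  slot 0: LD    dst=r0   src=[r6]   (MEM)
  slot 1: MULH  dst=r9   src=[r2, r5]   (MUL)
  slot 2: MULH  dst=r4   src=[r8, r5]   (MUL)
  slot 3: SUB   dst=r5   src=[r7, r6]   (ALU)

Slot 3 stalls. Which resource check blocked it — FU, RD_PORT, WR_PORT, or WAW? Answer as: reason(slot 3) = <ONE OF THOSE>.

slot 0 (MEM): ISSUE — free A1,Mu1,Ld0,B1 rp6 wp1
slot 1 (MUL): ISSUE — free A1,Mu0,Ld0,B1 rp4 wp0
slot 2 (MUL): stall FU — free A1,Mu0,Ld0,B1 rp4 wp0
slot 3 (ALU): stall WR_PORT — free A1,Mu0,Ld0,B1 rp4 wp0

reason(slot 3) = WR_PORT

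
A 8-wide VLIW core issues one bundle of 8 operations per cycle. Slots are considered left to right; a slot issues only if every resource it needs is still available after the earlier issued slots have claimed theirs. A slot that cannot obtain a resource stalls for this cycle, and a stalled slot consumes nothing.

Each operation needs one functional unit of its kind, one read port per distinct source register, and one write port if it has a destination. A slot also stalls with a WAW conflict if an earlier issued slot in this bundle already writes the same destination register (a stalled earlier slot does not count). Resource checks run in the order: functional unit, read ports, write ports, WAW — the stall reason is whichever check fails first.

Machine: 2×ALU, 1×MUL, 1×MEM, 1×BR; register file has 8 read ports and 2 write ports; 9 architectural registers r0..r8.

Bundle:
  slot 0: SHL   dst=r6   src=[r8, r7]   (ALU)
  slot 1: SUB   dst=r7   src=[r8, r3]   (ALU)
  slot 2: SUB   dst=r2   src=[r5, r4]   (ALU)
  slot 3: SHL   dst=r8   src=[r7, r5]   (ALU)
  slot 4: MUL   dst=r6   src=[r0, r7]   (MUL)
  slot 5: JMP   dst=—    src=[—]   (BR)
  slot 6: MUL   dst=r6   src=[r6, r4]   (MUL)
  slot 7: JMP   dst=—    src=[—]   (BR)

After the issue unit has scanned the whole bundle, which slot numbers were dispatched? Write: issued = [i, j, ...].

issued = [0, 1, 5]

(0) want 1×ALU +2rd +1wr — yes → AL1|MU1|ME1|BR1|rd6|wr1
(1) want 1×ALU +2rd +1wr — yes → AL0|MU1|ME1|BR1|rd4|wr0
(2) want 1×ALU +2rd +1wr — FU → AL0|MU1|ME1|BR1|rd4|wr0
(3) want 1×ALU +2rd +1wr — FU → AL0|MU1|ME1|BR1|rd4|wr0
(4) want 1×MUL +2rd +1wr — WR_PORT → AL0|MU1|ME1|BR1|rd4|wr0
(5) want 1×BR +0rd +0wr — yes → AL0|MU1|ME1|BR0|rd4|wr0
(6) want 1×MUL +2rd +1wr — WR_PORT → AL0|MU1|ME1|BR0|rd4|wr0
(7) want 1×BR +0rd +0wr — FU → AL0|MU1|ME1|BR0|rd4|wr0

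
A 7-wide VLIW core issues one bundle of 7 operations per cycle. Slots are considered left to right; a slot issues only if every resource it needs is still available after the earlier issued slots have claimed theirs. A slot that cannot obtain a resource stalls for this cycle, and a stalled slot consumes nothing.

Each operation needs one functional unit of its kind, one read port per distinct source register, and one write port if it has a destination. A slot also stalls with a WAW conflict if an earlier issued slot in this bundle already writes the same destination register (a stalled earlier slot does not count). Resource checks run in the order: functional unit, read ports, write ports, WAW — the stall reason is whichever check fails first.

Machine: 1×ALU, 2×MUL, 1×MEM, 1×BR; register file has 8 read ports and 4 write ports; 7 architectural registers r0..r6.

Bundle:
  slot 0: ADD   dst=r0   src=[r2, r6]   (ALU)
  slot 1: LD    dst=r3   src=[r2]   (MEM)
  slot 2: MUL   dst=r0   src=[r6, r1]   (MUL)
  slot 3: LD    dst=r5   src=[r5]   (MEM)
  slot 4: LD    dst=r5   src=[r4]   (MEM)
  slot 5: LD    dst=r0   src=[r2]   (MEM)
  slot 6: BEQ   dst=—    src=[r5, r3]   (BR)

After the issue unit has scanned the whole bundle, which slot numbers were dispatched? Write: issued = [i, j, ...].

issued = [0, 1, 6]

slot 0 (ALU): ISSUE — free A0,Mu2,Ld1,B1 rp6 wp3
slot 1 (MEM): ISSUE — free A0,Mu2,Ld0,B1 rp5 wp2
slot 2 (MUL): stall WAW — free A0,Mu2,Ld0,B1 rp5 wp2
slot 3 (MEM): stall FU — free A0,Mu2,Ld0,B1 rp5 wp2
slot 4 (MEM): stall FU — free A0,Mu2,Ld0,B1 rp5 wp2
slot 5 (MEM): stall FU — free A0,Mu2,Ld0,B1 rp5 wp2
slot 6 (BR): ISSUE — free A0,Mu2,Ld0,B0 rp3 wp2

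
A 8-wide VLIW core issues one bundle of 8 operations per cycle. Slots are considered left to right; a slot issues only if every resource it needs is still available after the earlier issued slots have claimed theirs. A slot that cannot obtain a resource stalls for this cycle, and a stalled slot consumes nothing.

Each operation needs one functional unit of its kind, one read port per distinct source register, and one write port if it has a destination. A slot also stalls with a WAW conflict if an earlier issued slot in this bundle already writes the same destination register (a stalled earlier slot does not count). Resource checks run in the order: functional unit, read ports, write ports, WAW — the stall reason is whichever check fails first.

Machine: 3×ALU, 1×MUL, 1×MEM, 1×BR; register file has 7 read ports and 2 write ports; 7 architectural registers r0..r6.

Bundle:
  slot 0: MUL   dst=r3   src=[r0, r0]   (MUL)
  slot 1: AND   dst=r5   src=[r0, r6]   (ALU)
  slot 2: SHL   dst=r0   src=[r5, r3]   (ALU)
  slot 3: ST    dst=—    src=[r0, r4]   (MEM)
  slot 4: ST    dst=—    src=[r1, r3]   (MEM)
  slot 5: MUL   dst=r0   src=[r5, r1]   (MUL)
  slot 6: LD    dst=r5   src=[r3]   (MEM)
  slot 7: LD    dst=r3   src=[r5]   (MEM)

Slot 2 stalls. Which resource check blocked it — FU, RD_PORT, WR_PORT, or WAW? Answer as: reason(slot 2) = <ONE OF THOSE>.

reason(slot 2) = WR_PORT

  0. MUL→r3 ⇒ go  {3A/0Mu/1Ld/1B | 6r 1w}
  1. ALU→r5 ⇒ go  {2A/0Mu/1Ld/1B | 4r 0w}
  2. ALU→r0 ⇒ no(WR_PORT)  {2A/0Mu/1Ld/1B | 4r 0w}
  3. MEM ⇒ go  {2A/0Mu/0Ld/1B | 2r 0w}
  4. MEM ⇒ no(FU)  {2A/0Mu/0Ld/1B | 2r 0w}
  5. MUL→r0 ⇒ no(FU)  {2A/0Mu/0Ld/1B | 2r 0w}
  6. MEM→r5 ⇒ no(FU)  {2A/0Mu/0Ld/1B | 2r 0w}
  7. MEM→r3 ⇒ no(FU)  {2A/0Mu/0Ld/1B | 2r 0w}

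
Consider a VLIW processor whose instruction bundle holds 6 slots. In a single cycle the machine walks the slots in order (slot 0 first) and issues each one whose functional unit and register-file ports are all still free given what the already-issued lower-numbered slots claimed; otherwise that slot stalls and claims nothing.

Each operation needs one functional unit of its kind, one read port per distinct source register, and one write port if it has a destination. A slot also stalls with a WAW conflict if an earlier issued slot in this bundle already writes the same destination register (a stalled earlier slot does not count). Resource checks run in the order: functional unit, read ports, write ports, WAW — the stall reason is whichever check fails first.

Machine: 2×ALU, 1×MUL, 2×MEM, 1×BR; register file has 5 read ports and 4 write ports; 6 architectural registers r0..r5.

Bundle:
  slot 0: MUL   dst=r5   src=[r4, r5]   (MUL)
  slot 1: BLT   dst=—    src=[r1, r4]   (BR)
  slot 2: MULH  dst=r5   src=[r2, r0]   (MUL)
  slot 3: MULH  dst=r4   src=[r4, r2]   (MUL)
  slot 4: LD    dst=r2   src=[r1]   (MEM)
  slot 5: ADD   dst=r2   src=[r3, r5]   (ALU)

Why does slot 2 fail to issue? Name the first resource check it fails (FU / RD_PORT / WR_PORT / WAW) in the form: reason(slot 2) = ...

reason(slot 2) = FU

  0. MUL→r5 ⇒ go  {2A/0Mu/2Ld/1B | 3r 3w}
  1. BR ⇒ go  {2A/0Mu/2Ld/0B | 1r 3w}
  2. MUL→r5 ⇒ no(FU)  {2A/0Mu/2Ld/0B | 1r 3w}
  3. MUL→r4 ⇒ no(FU)  {2A/0Mu/2Ld/0B | 1r 3w}
  4. MEM→r2 ⇒ go  {2A/0Mu/1Ld/0B | 0r 2w}
  5. ALU→r2 ⇒ no(RD_PORT)  {2A/0Mu/1Ld/0B | 0r 2w}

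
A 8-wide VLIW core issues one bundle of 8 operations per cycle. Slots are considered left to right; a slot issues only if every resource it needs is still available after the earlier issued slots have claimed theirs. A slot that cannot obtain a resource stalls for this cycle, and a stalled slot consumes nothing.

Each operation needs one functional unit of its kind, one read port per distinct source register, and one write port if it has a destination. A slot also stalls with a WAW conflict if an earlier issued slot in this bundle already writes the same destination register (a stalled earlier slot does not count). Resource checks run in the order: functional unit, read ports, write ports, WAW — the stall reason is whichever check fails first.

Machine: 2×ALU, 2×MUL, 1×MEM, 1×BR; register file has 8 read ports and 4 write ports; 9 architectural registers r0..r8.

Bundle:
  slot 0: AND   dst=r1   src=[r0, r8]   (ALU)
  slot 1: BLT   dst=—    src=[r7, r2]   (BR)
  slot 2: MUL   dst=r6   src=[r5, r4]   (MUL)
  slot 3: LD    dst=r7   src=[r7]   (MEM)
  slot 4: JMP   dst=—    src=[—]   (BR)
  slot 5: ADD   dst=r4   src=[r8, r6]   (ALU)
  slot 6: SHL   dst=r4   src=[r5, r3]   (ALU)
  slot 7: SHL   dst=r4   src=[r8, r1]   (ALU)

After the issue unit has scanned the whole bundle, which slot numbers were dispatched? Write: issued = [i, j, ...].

issued = [0, 1, 2, 3]

(0) want 1×ALU +2rd +1wr — yes → AL1|MU2|ME1|BR1|rd6|wr3
(1) want 1×BR +2rd +0wr — yes → AL1|MU2|ME1|BR0|rd4|wr3
(2) want 1×MUL +2rd +1wr — yes → AL1|MU1|ME1|BR0|rd2|wr2
(3) want 1×MEM +1rd +1wr — yes → AL1|MU1|ME0|BR0|rd1|wr1
(4) want 1×BR +0rd +0wr — FU → AL1|MU1|ME0|BR0|rd1|wr1
(5) want 1×ALU +2rd +1wr — RD_PORT → AL1|MU1|ME0|BR0|rd1|wr1
(6) want 1×ALU +2rd +1wr — RD_PORT → AL1|MU1|ME0|BR0|rd1|wr1
(7) want 1×ALU +2rd +1wr — RD_PORT → AL1|MU1|ME0|BR0|rd1|wr1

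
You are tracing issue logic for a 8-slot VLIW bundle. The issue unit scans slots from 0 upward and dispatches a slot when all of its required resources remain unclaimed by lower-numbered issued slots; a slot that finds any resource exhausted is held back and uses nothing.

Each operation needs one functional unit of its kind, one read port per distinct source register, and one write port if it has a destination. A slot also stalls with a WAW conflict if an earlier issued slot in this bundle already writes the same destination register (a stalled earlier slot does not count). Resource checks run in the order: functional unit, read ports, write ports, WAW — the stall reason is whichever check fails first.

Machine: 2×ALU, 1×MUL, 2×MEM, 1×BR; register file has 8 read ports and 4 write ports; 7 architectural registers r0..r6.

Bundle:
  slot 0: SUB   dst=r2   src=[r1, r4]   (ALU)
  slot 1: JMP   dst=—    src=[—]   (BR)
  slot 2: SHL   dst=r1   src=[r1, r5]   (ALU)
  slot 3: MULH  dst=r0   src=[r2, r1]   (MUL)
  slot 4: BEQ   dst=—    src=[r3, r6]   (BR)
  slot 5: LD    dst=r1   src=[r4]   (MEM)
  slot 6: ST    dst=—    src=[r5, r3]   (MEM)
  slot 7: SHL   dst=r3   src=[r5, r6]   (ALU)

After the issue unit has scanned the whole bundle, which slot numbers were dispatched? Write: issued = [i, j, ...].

issued = [0, 1, 2, 3, 6]

(0) want 1×ALU +2rd +1wr — yes → AL1|MU1|ME2|BR1|rd6|wr3
(1) want 1×BR +0rd +0wr — yes → AL1|MU1|ME2|BR0|rd6|wr3
(2) want 1×ALU +2rd +1wr — yes → AL0|MU1|ME2|BR0|rd4|wr2
(3) want 1×MUL +2rd +1wr — yes → AL0|MU0|ME2|BR0|rd2|wr1
(4) want 1×BR +2rd +0wr — FU → AL0|MU0|ME2|BR0|rd2|wr1
(5) want 1×MEM +1rd +1wr — WAW → AL0|MU0|ME2|BR0|rd2|wr1
(6) want 1×MEM +2rd +0wr — yes → AL0|MU0|ME1|BR0|rd0|wr1
(7) want 1×ALU +2rd +1wr — FU → AL0|MU0|ME1|BR0|rd0|wr1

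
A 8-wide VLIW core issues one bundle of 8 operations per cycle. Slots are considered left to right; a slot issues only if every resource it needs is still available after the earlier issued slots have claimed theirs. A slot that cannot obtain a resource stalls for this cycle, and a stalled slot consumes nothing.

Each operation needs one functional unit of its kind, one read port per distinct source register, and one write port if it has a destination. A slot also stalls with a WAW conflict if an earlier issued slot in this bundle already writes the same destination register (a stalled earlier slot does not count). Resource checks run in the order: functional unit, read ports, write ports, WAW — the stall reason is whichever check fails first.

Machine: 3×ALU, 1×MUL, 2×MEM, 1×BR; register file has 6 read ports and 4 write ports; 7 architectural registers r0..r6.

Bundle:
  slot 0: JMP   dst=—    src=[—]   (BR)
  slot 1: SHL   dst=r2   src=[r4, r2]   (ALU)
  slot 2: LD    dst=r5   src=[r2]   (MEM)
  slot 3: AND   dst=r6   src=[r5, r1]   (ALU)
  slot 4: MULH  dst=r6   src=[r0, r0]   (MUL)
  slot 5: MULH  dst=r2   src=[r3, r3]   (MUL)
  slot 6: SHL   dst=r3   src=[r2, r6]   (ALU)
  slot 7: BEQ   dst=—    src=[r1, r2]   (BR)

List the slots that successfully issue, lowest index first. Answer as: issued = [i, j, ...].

[0] BR needs rd=0 wr=0: ok; after: ALU=3 MUL=1 MEM=2 BR=0, R=6, W=4
[1] ALU needs rd=2 wr=1: ok; after: ALU=2 MUL=1 MEM=2 BR=0, R=4, W=3
[2] MEM needs rd=1 wr=1: ok; after: ALU=2 MUL=1 MEM=1 BR=0, R=3, W=2
[3] ALU needs rd=2 wr=1: ok; after: ALU=1 MUL=1 MEM=1 BR=0, R=1, W=1
[4] MUL needs rd=1 wr=1: WAW; after: ALU=1 MUL=1 MEM=1 BR=0, R=1, W=1
[5] MUL needs rd=1 wr=1: WAW; after: ALU=1 MUL=1 MEM=1 BR=0, R=1, W=1
[6] ALU needs rd=2 wr=1: RD_PORT; after: ALU=1 MUL=1 MEM=1 BR=0, R=1, W=1
[7] BR needs rd=2 wr=0: FU; after: ALU=1 MUL=1 MEM=1 BR=0, R=1, W=1

issued = [0, 1, 2, 3]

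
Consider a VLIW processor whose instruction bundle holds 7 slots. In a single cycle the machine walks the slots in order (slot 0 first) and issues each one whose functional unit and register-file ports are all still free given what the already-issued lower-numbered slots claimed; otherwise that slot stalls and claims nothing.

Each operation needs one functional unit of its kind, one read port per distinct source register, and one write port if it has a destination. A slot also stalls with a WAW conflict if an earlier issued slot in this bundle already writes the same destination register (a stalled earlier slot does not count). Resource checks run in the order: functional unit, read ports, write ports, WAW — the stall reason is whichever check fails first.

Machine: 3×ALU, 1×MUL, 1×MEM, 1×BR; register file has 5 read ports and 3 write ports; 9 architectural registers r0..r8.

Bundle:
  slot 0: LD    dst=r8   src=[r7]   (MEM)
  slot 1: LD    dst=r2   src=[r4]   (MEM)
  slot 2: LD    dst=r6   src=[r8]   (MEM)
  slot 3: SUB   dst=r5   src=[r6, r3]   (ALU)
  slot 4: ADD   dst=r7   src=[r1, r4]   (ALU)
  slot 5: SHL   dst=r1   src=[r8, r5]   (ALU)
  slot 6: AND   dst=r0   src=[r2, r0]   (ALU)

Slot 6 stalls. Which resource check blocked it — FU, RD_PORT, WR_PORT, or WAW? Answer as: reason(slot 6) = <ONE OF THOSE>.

#0 MEM src=r7 dispatched  <A:3 Mu:1 Ld:0 B:1 rd:4 wr:2>
#1 MEM src=r4 held:FU  <A:3 Mu:1 Ld:0 B:1 rd:4 wr:2>
#2 MEM src=r8 held:FU  <A:3 Mu:1 Ld:0 B:1 rd:4 wr:2>
#3 ALU src=r6,r3 dispatched  <A:2 Mu:1 Ld:0 B:1 rd:2 wr:1>
#4 ALU src=r1,r4 dispatched  <A:1 Mu:1 Ld:0 B:1 rd:0 wr:0>
#5 ALU src=r8,r5 held:RD_PORT  <A:1 Mu:1 Ld:0 B:1 rd:0 wr:0>
#6 ALU src=r2,r0 held:RD_PORT  <A:1 Mu:1 Ld:0 B:1 rd:0 wr:0>

reason(slot 6) = RD_PORT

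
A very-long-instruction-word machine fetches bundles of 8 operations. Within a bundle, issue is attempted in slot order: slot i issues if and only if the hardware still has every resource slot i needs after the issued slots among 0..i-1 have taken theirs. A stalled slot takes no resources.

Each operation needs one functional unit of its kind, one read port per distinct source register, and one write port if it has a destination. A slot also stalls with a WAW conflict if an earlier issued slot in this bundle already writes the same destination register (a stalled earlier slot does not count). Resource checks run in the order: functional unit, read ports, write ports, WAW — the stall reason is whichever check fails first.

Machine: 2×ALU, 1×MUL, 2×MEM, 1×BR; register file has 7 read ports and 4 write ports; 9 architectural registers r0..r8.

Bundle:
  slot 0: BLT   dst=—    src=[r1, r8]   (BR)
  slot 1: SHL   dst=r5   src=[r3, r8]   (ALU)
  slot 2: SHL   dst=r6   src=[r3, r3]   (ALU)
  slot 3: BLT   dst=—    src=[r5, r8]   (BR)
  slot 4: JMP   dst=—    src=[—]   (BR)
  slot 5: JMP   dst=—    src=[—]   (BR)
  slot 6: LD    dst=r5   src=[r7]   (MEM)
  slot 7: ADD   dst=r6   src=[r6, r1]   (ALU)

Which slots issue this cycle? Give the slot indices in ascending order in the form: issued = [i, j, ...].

issued = [0, 1, 2]

  0. BR ⇒ go  {2A/1Mu/2Ld/0B | 5r 4w}
  1. ALU→r5 ⇒ go  {1A/1Mu/2Ld/0B | 3r 3w}
  2. ALU→r6 ⇒ go  {0A/1Mu/2Ld/0B | 2r 2w}
  3. BR ⇒ no(FU)  {0A/1Mu/2Ld/0B | 2r 2w}
  4. BR ⇒ no(FU)  {0A/1Mu/2Ld/0B | 2r 2w}
  5. BR ⇒ no(FU)  {0A/1Mu/2Ld/0B | 2r 2w}
  6. MEM→r5 ⇒ no(WAW)  {0A/1Mu/2Ld/0B | 2r 2w}
  7. ALU→r6 ⇒ no(FU)  {0A/1Mu/2Ld/0B | 2r 2w}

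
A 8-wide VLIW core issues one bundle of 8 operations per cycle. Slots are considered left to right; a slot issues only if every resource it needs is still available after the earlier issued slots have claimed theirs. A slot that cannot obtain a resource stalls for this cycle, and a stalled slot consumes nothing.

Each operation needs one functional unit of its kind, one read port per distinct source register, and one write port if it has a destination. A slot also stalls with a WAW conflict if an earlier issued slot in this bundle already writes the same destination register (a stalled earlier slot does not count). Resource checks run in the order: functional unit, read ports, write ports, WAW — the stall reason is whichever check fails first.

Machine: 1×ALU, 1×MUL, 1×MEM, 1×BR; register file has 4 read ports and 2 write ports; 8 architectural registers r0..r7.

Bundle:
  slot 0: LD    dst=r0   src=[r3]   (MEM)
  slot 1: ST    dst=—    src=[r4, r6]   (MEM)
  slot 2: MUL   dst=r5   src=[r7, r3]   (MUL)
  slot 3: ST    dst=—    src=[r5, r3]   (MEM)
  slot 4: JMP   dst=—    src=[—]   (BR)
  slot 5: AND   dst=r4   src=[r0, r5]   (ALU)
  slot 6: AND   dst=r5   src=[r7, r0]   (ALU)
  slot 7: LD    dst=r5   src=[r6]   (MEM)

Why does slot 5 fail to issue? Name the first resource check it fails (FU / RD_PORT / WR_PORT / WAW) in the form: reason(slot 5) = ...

[0] MEM needs rd=1 wr=1: ok; after: ALU=1 MUL=1 MEM=0 BR=1, R=3, W=1
[1] MEM needs rd=2 wr=0: FU; after: ALU=1 MUL=1 MEM=0 BR=1, R=3, W=1
[2] MUL needs rd=2 wr=1: ok; after: ALU=1 MUL=0 MEM=0 BR=1, R=1, W=0
[3] MEM needs rd=2 wr=0: FU; after: ALU=1 MUL=0 MEM=0 BR=1, R=1, W=0
[4] BR needs rd=0 wr=0: ok; after: ALU=1 MUL=0 MEM=0 BR=0, R=1, W=0
[5] ALU needs rd=2 wr=1: RD_PORT; after: ALU=1 MUL=0 MEM=0 BR=0, R=1, W=0
[6] ALU needs rd=2 wr=1: RD_PORT; after: ALU=1 MUL=0 MEM=0 BR=0, R=1, W=0
[7] MEM needs rd=1 wr=1: FU; after: ALU=1 MUL=0 MEM=0 BR=0, R=1, W=0

reason(slot 5) = RD_PORT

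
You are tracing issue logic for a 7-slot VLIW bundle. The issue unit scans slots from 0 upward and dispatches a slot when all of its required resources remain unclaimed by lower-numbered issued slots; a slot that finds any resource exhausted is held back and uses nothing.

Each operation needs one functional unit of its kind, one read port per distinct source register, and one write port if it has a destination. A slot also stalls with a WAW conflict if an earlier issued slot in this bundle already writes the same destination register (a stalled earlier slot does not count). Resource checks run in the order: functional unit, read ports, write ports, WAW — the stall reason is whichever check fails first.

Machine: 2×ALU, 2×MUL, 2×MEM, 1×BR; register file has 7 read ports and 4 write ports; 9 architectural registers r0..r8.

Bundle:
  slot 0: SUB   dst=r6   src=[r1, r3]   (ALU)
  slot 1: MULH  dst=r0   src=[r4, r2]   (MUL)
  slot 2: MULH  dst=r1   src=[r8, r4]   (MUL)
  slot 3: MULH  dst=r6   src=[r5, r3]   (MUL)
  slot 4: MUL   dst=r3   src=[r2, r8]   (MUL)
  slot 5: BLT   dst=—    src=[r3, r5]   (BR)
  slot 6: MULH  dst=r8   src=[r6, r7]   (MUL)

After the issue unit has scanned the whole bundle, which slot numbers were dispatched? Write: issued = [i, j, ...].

issued = [0, 1, 2]

[0] ALU needs rd=2 wr=1: ok; after: ALU=1 MUL=2 MEM=2 BR=1, R=5, W=3
[1] MUL needs rd=2 wr=1: ok; after: ALU=1 MUL=1 MEM=2 BR=1, R=3, W=2
[2] MUL needs rd=2 wr=1: ok; after: ALU=1 MUL=0 MEM=2 BR=1, R=1, W=1
[3] MUL needs rd=2 wr=1: FU; after: ALU=1 MUL=0 MEM=2 BR=1, R=1, W=1
[4] MUL needs rd=2 wr=1: FU; after: ALU=1 MUL=0 MEM=2 BR=1, R=1, W=1
[5] BR needs rd=2 wr=0: RD_PORT; after: ALU=1 MUL=0 MEM=2 BR=1, R=1, W=1
[6] MUL needs rd=2 wr=1: FU; after: ALU=1 MUL=0 MEM=2 BR=1, R=1, W=1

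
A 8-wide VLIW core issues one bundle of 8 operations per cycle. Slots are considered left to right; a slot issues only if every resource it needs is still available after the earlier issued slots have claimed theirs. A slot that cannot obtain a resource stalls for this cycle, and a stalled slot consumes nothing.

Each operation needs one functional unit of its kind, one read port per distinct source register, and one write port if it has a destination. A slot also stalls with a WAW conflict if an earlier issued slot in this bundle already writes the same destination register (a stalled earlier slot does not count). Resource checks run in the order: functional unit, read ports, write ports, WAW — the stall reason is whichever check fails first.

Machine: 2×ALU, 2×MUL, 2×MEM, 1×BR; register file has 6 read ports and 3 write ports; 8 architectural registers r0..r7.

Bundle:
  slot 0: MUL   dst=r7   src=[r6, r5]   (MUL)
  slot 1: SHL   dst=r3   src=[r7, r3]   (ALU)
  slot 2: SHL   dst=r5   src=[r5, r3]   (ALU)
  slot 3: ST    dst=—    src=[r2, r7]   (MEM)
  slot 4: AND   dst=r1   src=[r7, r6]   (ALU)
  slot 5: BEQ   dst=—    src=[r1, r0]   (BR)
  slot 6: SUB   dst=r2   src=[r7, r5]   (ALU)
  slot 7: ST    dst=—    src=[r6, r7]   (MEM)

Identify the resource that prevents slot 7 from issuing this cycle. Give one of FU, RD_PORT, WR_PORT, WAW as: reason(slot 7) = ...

reason(slot 7) = RD_PORT

  0. MUL→r7 ⇒ go  {2A/1Mu/2Ld/1B | 4r 2w}
  1. ALU→r3 ⇒ go  {1A/1Mu/2Ld/1B | 2r 1w}
  2. ALU→r5 ⇒ go  {0A/1Mu/2Ld/1B | 0r 0w}
  3. MEM ⇒ no(RD_PORT)  {0A/1Mu/2Ld/1B | 0r 0w}
  4. ALU→r1 ⇒ no(FU)  {0A/1Mu/2Ld/1B | 0r 0w}
  5. BR ⇒ no(RD_PORT)  {0A/1Mu/2Ld/1B | 0r 0w}
  6. ALU→r2 ⇒ no(FU)  {0A/1Mu/2Ld/1B | 0r 0w}
  7. MEM ⇒ no(RD_PORT)  {0A/1Mu/2Ld/1B | 0r 0w}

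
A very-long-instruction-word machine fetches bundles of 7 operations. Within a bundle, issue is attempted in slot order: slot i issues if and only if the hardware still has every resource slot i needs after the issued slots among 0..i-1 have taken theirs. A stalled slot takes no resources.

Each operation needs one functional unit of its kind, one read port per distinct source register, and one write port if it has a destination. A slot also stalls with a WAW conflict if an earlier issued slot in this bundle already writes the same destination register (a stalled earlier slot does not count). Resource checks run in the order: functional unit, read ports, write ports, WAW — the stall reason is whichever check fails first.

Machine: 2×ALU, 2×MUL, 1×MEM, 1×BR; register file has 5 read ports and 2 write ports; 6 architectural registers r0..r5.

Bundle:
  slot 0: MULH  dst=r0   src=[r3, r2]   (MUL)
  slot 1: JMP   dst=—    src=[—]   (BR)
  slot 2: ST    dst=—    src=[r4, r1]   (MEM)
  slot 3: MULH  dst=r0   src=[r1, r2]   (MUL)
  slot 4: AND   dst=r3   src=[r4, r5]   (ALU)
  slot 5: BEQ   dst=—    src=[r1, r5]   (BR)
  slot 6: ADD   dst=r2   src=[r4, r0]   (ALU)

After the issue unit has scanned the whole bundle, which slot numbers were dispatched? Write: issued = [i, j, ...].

issued = [0, 1, 2]

  0. MUL→r0 ⇒ go  {2A/1Mu/1Ld/1B | 3r 1w}
  1. BR ⇒ go  {2A/1Mu/1Ld/0B | 3r 1w}
  2. MEM ⇒ go  {2A/1Mu/0Ld/0B | 1r 1w}
  3. MUL→r0 ⇒ no(RD_PORT)  {2A/1Mu/0Ld/0B | 1r 1w}
  4. ALU→r3 ⇒ no(RD_PORT)  {2A/1Mu/0Ld/0B | 1r 1w}
  5. BR ⇒ no(FU)  {2A/1Mu/0Ld/0B | 1r 1w}
  6. ALU→r2 ⇒ no(RD_PORT)  {2A/1Mu/0Ld/0B | 1r 1w}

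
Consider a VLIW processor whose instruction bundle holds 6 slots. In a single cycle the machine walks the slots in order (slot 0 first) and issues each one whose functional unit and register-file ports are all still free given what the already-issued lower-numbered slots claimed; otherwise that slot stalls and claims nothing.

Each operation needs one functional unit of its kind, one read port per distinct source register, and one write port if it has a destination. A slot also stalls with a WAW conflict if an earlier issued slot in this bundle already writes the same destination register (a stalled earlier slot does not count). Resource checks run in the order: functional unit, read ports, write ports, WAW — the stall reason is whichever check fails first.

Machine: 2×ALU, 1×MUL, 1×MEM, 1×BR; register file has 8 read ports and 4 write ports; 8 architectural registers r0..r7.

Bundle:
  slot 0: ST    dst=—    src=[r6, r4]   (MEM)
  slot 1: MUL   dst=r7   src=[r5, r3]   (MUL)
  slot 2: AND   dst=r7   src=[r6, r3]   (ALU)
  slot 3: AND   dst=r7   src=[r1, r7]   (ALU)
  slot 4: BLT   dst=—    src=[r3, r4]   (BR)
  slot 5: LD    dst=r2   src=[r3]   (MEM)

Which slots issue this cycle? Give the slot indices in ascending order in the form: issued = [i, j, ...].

issued = [0, 1, 4]

slot 0 (MEM): ISSUE — free A2,Mu1,Ld0,B1 rp6 wp4
slot 1 (MUL): ISSUE — free A2,Mu0,Ld0,B1 rp4 wp3
slot 2 (ALU): stall WAW — free A2,Mu0,Ld0,B1 rp4 wp3
slot 3 (ALU): stall WAW — free A2,Mu0,Ld0,B1 rp4 wp3
slot 4 (BR): ISSUE — free A2,Mu0,Ld0,B0 rp2 wp3
slot 5 (MEM): stall FU — free A2,Mu0,Ld0,B0 rp2 wp3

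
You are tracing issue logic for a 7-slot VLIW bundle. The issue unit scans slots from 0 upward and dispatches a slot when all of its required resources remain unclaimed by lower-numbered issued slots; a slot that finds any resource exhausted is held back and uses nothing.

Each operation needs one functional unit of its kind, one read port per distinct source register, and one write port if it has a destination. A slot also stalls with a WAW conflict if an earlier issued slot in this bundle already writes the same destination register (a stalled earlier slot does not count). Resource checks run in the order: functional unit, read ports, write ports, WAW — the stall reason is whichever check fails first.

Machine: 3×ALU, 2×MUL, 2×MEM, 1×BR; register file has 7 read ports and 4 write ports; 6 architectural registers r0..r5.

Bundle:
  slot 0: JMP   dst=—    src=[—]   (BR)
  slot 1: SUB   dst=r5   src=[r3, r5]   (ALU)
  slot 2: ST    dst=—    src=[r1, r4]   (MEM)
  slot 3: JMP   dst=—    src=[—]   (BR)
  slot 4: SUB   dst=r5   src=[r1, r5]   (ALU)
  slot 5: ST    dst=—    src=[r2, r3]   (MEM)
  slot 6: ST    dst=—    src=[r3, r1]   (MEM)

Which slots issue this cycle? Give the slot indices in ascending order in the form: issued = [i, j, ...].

issued = [0, 1, 2, 5]

[0] BR needs rd=0 wr=0: ok; after: ALU=3 MUL=2 MEM=2 BR=0, R=7, W=4
[1] ALU needs rd=2 wr=1: ok; after: ALU=2 MUL=2 MEM=2 BR=0, R=5, W=3
[2] MEM needs rd=2 wr=0: ok; after: ALU=2 MUL=2 MEM=1 BR=0, R=3, W=3
[3] BR needs rd=0 wr=0: FU; after: ALU=2 MUL=2 MEM=1 BR=0, R=3, W=3
[4] ALU needs rd=2 wr=1: WAW; after: ALU=2 MUL=2 MEM=1 BR=0, R=3, W=3
[5] MEM needs rd=2 wr=0: ok; after: ALU=2 MUL=2 MEM=0 BR=0, R=1, W=3
[6] MEM needs rd=2 wr=0: FU; after: ALU=2 MUL=2 MEM=0 BR=0, R=1, W=3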